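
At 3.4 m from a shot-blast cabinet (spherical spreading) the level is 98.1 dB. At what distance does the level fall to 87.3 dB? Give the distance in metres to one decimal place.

For a point source L₁ − L₂ = 20·log₁₀(r₂/r₁), so r₂ = r₁·10^((L₁−L₂)/20).
r₂ = 3.4·10^((98.1−87.3)/20) = 3.4·10^(10.8/20) = 11.79 m.

11.8 m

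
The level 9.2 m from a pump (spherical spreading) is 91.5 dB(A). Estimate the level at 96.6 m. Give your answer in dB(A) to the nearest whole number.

71 dB(A)

Spherical spreading from a point source gives a 20·log₁₀(r₂/r₁) drop.
L₂ = 91.5 − 20·log₁₀(96.6/9.2) = 91.5 − 20.424 = 71.08 dB(A).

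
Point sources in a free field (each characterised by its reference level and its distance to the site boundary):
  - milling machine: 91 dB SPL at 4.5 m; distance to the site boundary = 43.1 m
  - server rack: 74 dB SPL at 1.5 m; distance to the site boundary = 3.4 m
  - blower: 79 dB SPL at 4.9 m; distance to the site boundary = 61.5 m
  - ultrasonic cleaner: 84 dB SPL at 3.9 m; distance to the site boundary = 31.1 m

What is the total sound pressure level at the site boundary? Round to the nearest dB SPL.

Propagate each source to the receiver with L = L_ref − 20·log₁₀(r/r_ref), then add intensities.
milling machine: 91 − 20·log₁₀(43.1/4.5) = 91 − 19.63 = 71.37 dB SPL.
server rack: 74 − 20·log₁₀(3.4/1.5) = 74 − 7.11 = 66.89 dB SPL.
blower: 79 − 20·log₁₀(61.5/4.9) = 79 − 21.97 = 57.03 dB SPL.
ultrasonic cleaner: 84 − 20·log₁₀(31.1/3.9) = 84 − 18.03 = 65.97 dB SPL.
Σ 10^(L/10) = 2.307e+07 → L_total = 10·log₁₀(2.307e+07) = 73.63 dB SPL.

74 dB SPL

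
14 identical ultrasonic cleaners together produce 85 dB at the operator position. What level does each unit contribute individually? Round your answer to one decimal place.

73.5 dB

14 equal contributions raise the level by 10·log₁₀ 14 = 11.461 dB, so each unit alone gives 85 − 11.461.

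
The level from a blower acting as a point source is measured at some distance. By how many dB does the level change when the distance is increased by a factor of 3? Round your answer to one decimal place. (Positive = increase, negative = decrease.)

With spherical spreading the level changes by −20·log₁₀(r₂/r₁).
ΔL = −20·log₁₀(3) = -9.54 dB.

-9.5 dB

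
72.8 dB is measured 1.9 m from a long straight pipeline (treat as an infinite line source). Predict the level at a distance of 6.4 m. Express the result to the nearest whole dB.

Cylindrical spreading from a line source gives a 10·log₁₀(r₂/r₁) drop.
L₂ = 72.8 − 10·log₁₀(6.4/1.9) = 72.8 − 5.274 = 67.53 dB.

68 dB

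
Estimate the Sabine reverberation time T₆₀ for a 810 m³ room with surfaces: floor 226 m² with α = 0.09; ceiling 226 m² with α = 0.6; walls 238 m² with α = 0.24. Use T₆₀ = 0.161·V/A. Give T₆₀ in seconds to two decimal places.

0.61 s

A = Σ Sᵢαᵢ = 226·0.09 + 226·0.6 + 238·0.24 = 213.06 m².
T₆₀ = 0.161 × 810 / 213.06 = 0.612 s.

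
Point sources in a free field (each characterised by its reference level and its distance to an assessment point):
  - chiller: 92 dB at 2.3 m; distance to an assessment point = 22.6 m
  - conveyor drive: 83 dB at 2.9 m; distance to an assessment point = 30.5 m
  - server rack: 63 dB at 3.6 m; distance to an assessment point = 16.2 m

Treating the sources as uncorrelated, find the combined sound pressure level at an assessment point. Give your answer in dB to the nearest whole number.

Propagate each source to the receiver with L = L_ref − 20·log₁₀(r/r_ref), then add intensities.
chiller: 92 − 20·log₁₀(22.6/2.3) = 92 − 19.85 = 72.15 dB.
conveyor drive: 83 − 20·log₁₀(30.5/2.9) = 83 − 20.44 = 62.56 dB.
server rack: 63 − 20·log₁₀(16.2/3.6) = 63 − 13.06 = 49.94 dB.
Σ 10^(L/10) = 1.832e+07 → L_total = 10·log₁₀(1.832e+07) = 72.63 dB.

73 dB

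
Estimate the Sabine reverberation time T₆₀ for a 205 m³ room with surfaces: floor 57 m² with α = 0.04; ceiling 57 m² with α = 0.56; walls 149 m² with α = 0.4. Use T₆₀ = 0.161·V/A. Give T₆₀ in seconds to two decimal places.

0.35 s

Total absorption A = 57·0.04 + 57·0.56 + 149·0.4 = 93.80 m² sabins.
T₆₀ = 0.161·V/A = 0.161·205/93.80 = 0.352 s.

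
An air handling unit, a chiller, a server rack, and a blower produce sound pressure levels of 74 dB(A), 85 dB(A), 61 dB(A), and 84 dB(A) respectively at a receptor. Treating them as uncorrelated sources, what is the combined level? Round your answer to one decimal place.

87.7 dB(A)

For uncorrelated sources the intensities add, so convert each level to linear form, sum, and take 10·log₁₀ of the total.
Σ 10^(L/10) = 10^(74/10) + 10^(85/10) + 10^(61/10) + 10^(84/10) = 5.938e+08.
L_total = 10·log₁₀(5.938e+08) = 87.74 dB(A).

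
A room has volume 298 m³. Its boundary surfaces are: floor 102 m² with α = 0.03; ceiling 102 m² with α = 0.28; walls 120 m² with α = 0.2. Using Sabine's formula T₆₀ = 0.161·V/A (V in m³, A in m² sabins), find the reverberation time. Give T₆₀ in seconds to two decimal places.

0.86 s

A = Σ Sᵢαᵢ = 102·0.03 + 102·0.28 + 120·0.2 = 55.62 m².
T₆₀ = 0.161·V/A = 0.161·298/55.62 = 0.863 s.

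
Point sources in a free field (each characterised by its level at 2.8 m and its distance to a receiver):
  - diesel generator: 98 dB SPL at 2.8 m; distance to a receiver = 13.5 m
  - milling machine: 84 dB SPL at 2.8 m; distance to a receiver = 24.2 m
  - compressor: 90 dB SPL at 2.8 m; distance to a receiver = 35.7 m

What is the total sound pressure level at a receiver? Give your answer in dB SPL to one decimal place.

Apply inverse-square spreading to bring every level to the receiver, then sum 10^(L/10).
diesel generator: 98 − 20·log₁₀(13.5/2.8) = 98 − 13.66 = 84.34 dB SPL.
milling machine: 84 − 20·log₁₀(24.2/2.8) = 84 − 18.73 = 65.27 dB SPL.
compressor: 90 − 20·log₁₀(35.7/2.8) = 90 − 22.11 = 67.89 dB SPL.
Σ 10^(L/10) = 2.809e+08 → L_total = 10·log₁₀(2.809e+08) = 84.49 dB SPL.

84.5 dB SPL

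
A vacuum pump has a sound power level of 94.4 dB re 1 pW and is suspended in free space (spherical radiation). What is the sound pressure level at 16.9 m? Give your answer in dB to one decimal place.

Free-field spherical radiation: L_p = L_w − 10·log₁₀(4π·r²), r = 16.9 m.
4π·r² = 3589 m², 10·log₁₀ of that is 35.550 dB.
L_p = 94.4 − 35.550 = 58.85 dB.

58.9 dB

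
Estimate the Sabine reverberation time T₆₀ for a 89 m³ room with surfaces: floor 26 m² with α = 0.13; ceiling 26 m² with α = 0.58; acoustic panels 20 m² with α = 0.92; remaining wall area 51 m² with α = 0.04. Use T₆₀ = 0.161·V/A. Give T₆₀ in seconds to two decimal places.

0.37 s

Total absorption A = 26·0.13 + 26·0.58 + 20·0.92 + 51·0.04 = 38.90 m² sabins.
T₆₀ = 0.161 × 89 / 38.90 = 0.368 s.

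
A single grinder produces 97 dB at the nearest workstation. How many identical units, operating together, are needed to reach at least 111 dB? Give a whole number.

26

The shortfall is 111 − 97 = 14.0 dB, and N units add 10·log₁₀ N, so need 10·log₁₀ N ≥ 14.0.
N ≥ 10^(14.0/10) = 25.119, so N = 26.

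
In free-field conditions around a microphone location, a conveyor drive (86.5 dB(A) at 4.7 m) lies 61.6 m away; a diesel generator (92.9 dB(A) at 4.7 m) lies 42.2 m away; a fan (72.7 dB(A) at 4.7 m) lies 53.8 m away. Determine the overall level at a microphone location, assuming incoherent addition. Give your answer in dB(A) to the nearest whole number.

74 dB(A)

Apply inverse-square spreading to bring every level to the receiver, then sum 10^(L/10).
conveyor drive: 86.5 − 20·log₁₀(61.6/4.7) = 86.5 − 22.35 = 64.15 dB(A).
diesel generator: 92.9 − 20·log₁₀(42.2/4.7) = 92.9 − 19.06 = 73.84 dB(A).
fan: 72.7 − 20·log₁₀(53.8/4.7) = 72.7 − 21.17 = 51.53 dB(A).
Σ 10^(L/10) = 2.693e+07 → L_total = 10·log₁₀(2.693e+07) = 74.30 dB(A).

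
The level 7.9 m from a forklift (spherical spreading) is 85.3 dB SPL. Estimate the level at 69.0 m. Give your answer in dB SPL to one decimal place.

Point-source attenuation: ΔL = 20·log₁₀(r₂/r₁) = 20·log₁₀(69.0/7.9) = 18.824 dB.
L₂ = 85.3 − 20·log₁₀(69.0/7.9) = 85.3 − 18.824 = 66.48 dB SPL.

66.5 dB SPL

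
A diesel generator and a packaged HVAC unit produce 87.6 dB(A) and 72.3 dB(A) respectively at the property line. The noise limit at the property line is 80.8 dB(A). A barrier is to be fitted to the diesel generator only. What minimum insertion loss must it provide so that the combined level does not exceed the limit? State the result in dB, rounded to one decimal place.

7.5 dB

Fixed contribution from the other source: Σ 10^(L/10) = 10^(72.3/10) = 1.698e+07 (72.30 dB(A)).
The limit corresponds to 10^(80.8/10) = 1.202e+08; subtracting the fixed part leaves 1.032e+08 for the diesel generator, i.e. 80.14 dB(A).
Required insertion loss = 87.6 − 80.14 = 7.46 dB.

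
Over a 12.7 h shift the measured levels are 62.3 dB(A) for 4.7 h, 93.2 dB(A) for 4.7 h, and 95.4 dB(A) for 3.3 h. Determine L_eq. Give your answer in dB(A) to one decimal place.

92.2 dB(A)

L_eq = 10·log₁₀[(1/T)·Σ tᵢ·10^(Lᵢ/10)] with T = 12.7 h.
Σ tᵢ·10^(Lᵢ/10) = 4.7·10^(62.3/10) + 4.7·10^(93.2/10) + 3.3·10^(95.4/10) = 2.127e+10.
L_eq = 10·log₁₀(2.127e+10/12.7) = 92.24 dB(A).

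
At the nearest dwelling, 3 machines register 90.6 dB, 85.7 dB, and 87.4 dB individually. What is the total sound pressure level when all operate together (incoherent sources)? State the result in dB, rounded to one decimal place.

Incoherent sources combine by intensity addition: L_total = 10·log₁₀(Σ 10^(L_i/10)).
Σ 10^(L/10) = 10^(90.6/10) + 10^(85.7/10) + 10^(87.4/10) = 2.069e+09.
L_total = 10·log₁₀(2.069e+09) = 93.16 dB.

93.2 dB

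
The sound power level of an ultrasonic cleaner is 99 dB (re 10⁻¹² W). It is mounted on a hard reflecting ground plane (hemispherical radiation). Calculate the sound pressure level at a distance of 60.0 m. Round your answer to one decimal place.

55.5 dB

Free-field hemispherical radiation: L_p = L_w − 10·log₁₀(2π·r²), r = 60.0 m.
2π·r² = 2.262e+04 m², 10·log₁₀ of that is 43.545 dB.
L_p = 99 − 43.545 = 55.46 dB.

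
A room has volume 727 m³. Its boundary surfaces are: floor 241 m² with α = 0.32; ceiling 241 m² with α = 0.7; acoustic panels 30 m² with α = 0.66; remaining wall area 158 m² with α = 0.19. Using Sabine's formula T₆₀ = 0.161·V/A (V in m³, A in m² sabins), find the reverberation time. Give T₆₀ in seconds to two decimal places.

Summing Sᵢαᵢ: 241·0.32 + 241·0.7 + 30·0.66 + 158·0.19 = 295.64 m².
T₆₀ = 0.161 × 727 / 295.64 = 0.396 s.

0.40 s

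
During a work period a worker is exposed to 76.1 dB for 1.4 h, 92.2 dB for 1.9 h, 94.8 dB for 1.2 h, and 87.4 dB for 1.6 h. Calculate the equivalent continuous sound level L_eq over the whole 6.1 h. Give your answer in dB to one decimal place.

91.0 dB

Weight each interval's intensity by its duration and average over T = 6.1 h:
Σ tᵢ·10^(Lᵢ/10) = 1.4·10^(76.1/10) + 1.9·10^(92.2/10) + 1.2·10^(94.8/10) + 1.6·10^(87.4/10) = 7.713e+09.
L_eq = 10·log₁₀(7.713e+09/6.1) = 91.02 dB.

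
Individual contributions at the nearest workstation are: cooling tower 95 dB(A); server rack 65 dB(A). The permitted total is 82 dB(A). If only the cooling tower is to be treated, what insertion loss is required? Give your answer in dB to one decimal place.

13.1 dB

Everything except the cooling tower sums to 10^(65/10) = 3.162e+06 in linear terms, 65.00 dB(A).
To meet 82 dB(A) overall, the treated cooling tower may contribute at most 10^(82/10) − 3.162e+06 = 1.553e+08, i.e. 81.91 dB(A).
Required insertion loss = 95 − 81.91 = 13.09 dB.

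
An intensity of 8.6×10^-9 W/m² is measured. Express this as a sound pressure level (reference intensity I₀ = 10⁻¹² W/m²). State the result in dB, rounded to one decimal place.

I/I₀ = 8.6×10^-9/10⁻¹² = 8.6×10^3, and L = 10·log₁₀(I/I₀).
L = 10·(0.9345 + 3) = 39.34 dB.

39.3 dB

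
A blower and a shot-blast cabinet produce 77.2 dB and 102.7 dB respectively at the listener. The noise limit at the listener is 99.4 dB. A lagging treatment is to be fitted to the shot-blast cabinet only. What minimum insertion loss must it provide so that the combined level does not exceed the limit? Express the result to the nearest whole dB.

The untreated sources together contribute 10^(77.2/10) = 5.248e+07, i.e. 77.20 dB.
The limit corresponds to 10^(99.4/10) = 8.710e+09; subtracting the fixed part leaves 8.657e+09 for the shot-blast cabinet, i.e. 99.37 dB.
So the shot-blast cabinet must be reduced from 102.7 to 99.37 dB: IL = 3.33 dB.

3 dB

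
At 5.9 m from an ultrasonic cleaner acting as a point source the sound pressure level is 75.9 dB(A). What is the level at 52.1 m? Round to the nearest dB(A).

Point-source attenuation: ΔL = 20·log₁₀(r₂/r₁) = 20·log₁₀(52.1/5.9) = 18.920 dB.
L₂ = 75.9 − 20·log₁₀(52.1/5.9) = 75.9 − 18.920 = 56.98 dB(A).

57 dB(A)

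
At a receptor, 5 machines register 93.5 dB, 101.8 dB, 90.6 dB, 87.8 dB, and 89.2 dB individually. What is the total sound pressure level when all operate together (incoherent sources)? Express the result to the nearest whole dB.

103 dB

For uncorrelated sources the intensities add, so convert each level to linear form, sum, and take 10·log₁₀ of the total.
Σ 10^(L/10) = 10^(93.5/10) + 10^(101.8/10) + 10^(90.6/10) + 10^(87.8/10) + 10^(89.2/10) = 1.996e+10.
L_total = 10·log₁₀(1.996e+10) = 103.00 dB.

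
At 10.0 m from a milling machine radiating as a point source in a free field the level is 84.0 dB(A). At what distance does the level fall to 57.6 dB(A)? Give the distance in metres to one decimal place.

Point-source spreading drops the level by 20·log₁₀(r₂/r₁); inverting, r₂/r₁ = 10^(ΔL/20).
r₂ = 10.0·10^((84.0−57.6)/20) = 10.0·10^(26.4/20) = 208.93 m.

208.9 m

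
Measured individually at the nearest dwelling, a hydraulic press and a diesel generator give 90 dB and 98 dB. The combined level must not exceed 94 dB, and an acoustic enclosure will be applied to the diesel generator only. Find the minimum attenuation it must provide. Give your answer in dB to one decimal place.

Everything except the diesel generator sums to 10^(90/10) = 1.000e+09 in linear terms, 90.00 dB.
The limit corresponds to 10^(94/10) = 2.512e+09; subtracting the fixed part leaves 1.512e+09 for the diesel generator, i.e. 91.80 dB.
So the diesel generator must be reduced from 98 to 91.80 dB: IL = 6.20 dB.

6.2 dB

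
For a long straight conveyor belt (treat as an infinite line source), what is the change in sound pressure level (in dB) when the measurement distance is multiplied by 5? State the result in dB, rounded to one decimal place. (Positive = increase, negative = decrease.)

-7.0 dB

With cylindrical spreading the level changes by −10·log₁₀(r₂/r₁).
ΔL = −10·log₁₀(5) = -6.99 dB.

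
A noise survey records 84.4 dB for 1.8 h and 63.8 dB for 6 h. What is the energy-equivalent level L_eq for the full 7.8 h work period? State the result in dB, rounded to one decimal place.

78.2 dB

The energy average is taken in the linear domain: L_eq = 10·log₁₀[(Σ tᵢ·10^(Lᵢ/10))/T], T = 7.8 h.
Σ tᵢ·10^(Lᵢ/10) = 1.8·10^(84.4/10) + 6·10^(63.8/10) = 5.102e+08.
L_eq = 10·log₁₀(5.102e+08/7.8) = 78.16 dB.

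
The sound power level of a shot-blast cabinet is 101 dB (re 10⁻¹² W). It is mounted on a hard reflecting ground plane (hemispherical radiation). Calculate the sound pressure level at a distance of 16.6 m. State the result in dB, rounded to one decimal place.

68.6 dB

Free-field hemispherical radiation: L_p = L_w − 10·log₁₀(2π·r²), r = 16.6 m.
2π·r² = 1731 m², 10·log₁₀ of that is 32.384 dB.
L_p = 101 − 32.384 = 68.62 dB.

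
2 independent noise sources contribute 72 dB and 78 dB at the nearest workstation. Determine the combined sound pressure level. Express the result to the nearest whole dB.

79 dB

For uncorrelated sources the intensities add, so convert each level to linear form, sum, and take 10·log₁₀ of the total.
Σ 10^(L/10) = 10^(72/10) + 10^(78/10) = 7.894e+07.
L_total = 10·log₁₀(7.894e+07) = 78.97 dB.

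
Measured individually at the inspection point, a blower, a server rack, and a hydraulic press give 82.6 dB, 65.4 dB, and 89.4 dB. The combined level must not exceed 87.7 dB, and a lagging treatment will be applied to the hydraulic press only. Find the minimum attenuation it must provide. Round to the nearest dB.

Fixed contribution from the other sources: Σ 10^(L/10) = 10^(82.6/10) + 10^(65.4/10) = 1.854e+08 (82.68 dB).
To meet 87.7 dB overall, the treated hydraulic press may contribute at most 10^(87.7/10) − 1.854e+08 = 4.034e+08, i.e. 86.06 dB.
So the hydraulic press must be reduced from 89.4 to 86.06 dB: IL = 3.34 dB.

3 dB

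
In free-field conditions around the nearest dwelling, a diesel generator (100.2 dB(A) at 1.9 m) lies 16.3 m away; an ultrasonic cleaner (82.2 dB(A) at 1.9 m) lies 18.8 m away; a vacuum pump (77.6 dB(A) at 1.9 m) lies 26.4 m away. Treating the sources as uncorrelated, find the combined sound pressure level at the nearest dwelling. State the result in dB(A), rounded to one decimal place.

First find each source's level at the receiver (point-source: −20·log₁₀(r/r_ref)), then combine on an intensity basis.
diesel generator: 100.2 − 20·log₁₀(16.3/1.9) = 100.2 − 18.67 = 81.53 dB(A).
ultrasonic cleaner: 82.2 − 20·log₁₀(18.8/1.9) = 82.2 − 19.91 = 62.29 dB(A).
vacuum pump: 77.6 − 20·log₁₀(26.4/1.9) = 77.6 − 22.86 = 54.74 dB(A).
Σ 10^(L/10) = 1.443e+08 → L_total = 10·log₁₀(1.443e+08) = 81.59 dB(A).

81.6 dB(A)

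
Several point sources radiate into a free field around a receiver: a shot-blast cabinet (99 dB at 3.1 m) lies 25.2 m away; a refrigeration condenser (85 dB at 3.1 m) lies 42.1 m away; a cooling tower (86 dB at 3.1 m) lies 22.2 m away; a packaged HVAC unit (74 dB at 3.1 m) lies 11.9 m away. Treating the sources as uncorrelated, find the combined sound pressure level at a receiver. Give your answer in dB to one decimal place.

81.2 dB

First find each source's level at the receiver (point-source: −20·log₁₀(r/r_ref)), then combine on an intensity basis.
shot-blast cabinet: 99 − 20·log₁₀(25.2/3.1) = 99 − 18.20 = 80.80 dB.
refrigeration condenser: 85 − 20·log₁₀(42.1/3.1) = 85 − 22.66 = 62.34 dB.
cooling tower: 86 − 20·log₁₀(22.2/3.1) = 86 − 17.10 = 68.90 dB.
packaged HVAC unit: 74 − 20·log₁₀(11.9/3.1) = 74 − 11.68 = 62.32 dB.
Σ 10^(L/10) = 1.314e+08 → L_total = 10·log₁₀(1.314e+08) = 81.19 dB.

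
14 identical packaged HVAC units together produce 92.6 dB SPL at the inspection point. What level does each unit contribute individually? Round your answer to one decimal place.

81.1 dB SPL

Dividing the total intensity by 14 lowers the level by 10·log₁₀ 14 = 11.461 dB: L₁ = 92.6 − 11.461.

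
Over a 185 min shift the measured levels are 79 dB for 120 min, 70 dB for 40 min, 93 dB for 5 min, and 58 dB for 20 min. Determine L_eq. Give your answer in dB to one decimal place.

80.3 dB

The energy average is taken in the linear domain: L_eq = 10·log₁₀[(Σ tᵢ·10^(Lᵢ/10))/T], T = 185 min.
Σ tᵢ·10^(Lᵢ/10) = 120·10^(79/10) + 40·10^(70/10) + 5·10^(93/10) + 20·10^(58/10) = 1.992e+10.
L_eq = 10·log₁₀(1.992e+10/185) = 80.32 dB.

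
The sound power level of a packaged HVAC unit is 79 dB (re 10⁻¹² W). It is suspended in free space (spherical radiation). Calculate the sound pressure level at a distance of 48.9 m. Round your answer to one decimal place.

34.2 dB

Free-field spherical radiation: L_p = L_w − 10·log₁₀(4π·r²), r = 48.9 m.
4π·r² = 3.005e+04 m², 10·log₁₀ of that is 44.778 dB.
L_p = 79 − 44.778 = 34.22 dB.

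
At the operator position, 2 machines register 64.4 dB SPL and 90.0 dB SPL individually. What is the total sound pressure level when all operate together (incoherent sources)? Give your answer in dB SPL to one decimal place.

90.0 dB SPL

Incoherent sources combine by intensity addition: L_total = 10·log₁₀(Σ 10^(L_i/10)).
Σ 10^(L/10) = 10^(64.4/10) + 10^(90.0/10) = 1.003e+09.
L_total = 10·log₁₀(1.003e+09) = 90.01 dB SPL.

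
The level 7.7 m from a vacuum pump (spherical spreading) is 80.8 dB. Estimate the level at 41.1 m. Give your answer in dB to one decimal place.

Spherical spreading from a point source gives a 20·log₁₀(r₂/r₁) drop.
L₂ = 80.8 − 20·log₁₀(41.1/7.7) = 80.8 − 14.547 = 66.25 dB.

66.3 dB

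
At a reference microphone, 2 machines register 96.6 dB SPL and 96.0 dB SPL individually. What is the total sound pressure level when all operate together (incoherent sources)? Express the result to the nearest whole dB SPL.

For uncorrelated sources the intensities add, so convert each level to linear form, sum, and take 10·log₁₀ of the total.
Σ 10^(L/10) = 10^(96.6/10) + 10^(96.0/10) = 8.552e+09.
L_total = 10·log₁₀(8.552e+09) = 99.32 dB SPL.

99 dB SPL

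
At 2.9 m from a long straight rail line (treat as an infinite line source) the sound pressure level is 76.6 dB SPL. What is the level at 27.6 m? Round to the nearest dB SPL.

67 dB SPL

For a line source, L₂ = L₁ − 10·log₁₀(r₂/r₁).
L₂ = 76.6 − 10·log₁₀(27.6/2.9) = 76.6 − 9.785 = 66.81 dB SPL.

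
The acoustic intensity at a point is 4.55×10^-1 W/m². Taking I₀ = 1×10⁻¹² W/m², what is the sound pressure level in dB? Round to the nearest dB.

117 dB

Dividing by I₀ shifts the exponent by 12: I/I₀ = 4.55×10^11.
L = 10·(0.6580 + 11) = 116.58 dB.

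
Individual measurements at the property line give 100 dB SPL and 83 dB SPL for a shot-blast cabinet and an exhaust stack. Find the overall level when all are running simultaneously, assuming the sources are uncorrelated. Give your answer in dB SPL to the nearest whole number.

100 dB SPL

For uncorrelated sources the intensities add, so convert each level to linear form, sum, and take 10·log₁₀ of the total.
Σ 10^(L/10) = 10^(100/10) + 10^(83/10) = 1.020e+10.
L_total = 10·log₁₀(1.020e+10) = 100.09 dB SPL.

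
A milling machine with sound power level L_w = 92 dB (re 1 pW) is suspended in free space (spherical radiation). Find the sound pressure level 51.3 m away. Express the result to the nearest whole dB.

Free-field spherical radiation: L_p = L_w − 10·log₁₀(4π·r²), r = 51.3 m.
4π·r² = 3.307e+04 m², 10·log₁₀ of that is 45.194 dB.
L_p = 92 − 45.194 = 46.81 dB.

47 dB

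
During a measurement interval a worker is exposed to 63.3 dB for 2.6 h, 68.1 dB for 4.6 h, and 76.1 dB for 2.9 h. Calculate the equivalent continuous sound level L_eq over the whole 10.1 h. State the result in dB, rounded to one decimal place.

The energy average is taken in the linear domain: L_eq = 10·log₁₀[(Σ tᵢ·10^(Lᵢ/10))/T], T = 10.1 h.
Σ tᵢ·10^(Lᵢ/10) = 2.6·10^(63.3/10) + 4.6·10^(68.1/10) + 2.9·10^(76.1/10) = 1.534e+08.
L_eq = 10·log₁₀(1.534e+08/10.1) = 71.82 dB.

71.8 dB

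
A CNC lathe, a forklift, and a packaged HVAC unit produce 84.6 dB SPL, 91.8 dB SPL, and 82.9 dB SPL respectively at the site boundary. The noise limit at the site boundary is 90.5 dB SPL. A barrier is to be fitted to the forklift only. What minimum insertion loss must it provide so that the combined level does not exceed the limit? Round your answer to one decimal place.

Everything except the forklift sums to 10^(84.6/10) + 10^(82.9/10) = 4.834e+08 in linear terms, 86.84 dB SPL.
The limit corresponds to 10^(90.5/10) = 1.122e+09; subtracting the fixed part leaves 6.386e+08 for the forklift, i.e. 88.05 dB SPL.
So the forklift must be reduced from 91.8 to 88.05 dB SPL: IL = 3.75 dB.

3.7 dB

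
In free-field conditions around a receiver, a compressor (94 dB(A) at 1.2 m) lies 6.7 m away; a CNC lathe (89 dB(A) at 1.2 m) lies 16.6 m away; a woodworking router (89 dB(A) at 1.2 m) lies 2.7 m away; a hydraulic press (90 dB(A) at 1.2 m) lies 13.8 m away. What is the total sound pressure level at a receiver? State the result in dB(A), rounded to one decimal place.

Propagate each source to the receiver with L = L_ref − 20·log₁₀(r/r_ref), then add intensities.
compressor: 94 − 20·log₁₀(6.7/1.2) = 94 − 14.94 = 79.06 dB(A).
CNC lathe: 89 − 20·log₁₀(16.6/1.2) = 89 − 22.82 = 66.18 dB(A).
woodworking router: 89 − 20·log₁₀(2.7/1.2) = 89 − 7.04 = 81.96 dB(A).
hydraulic press: 90 − 20·log₁₀(13.8/1.2) = 90 − 21.21 = 68.79 dB(A).
Σ 10^(L/10) = 2.492e+08 → L_total = 10·log₁₀(2.492e+08) = 83.97 dB(A).

84.0 dB(A)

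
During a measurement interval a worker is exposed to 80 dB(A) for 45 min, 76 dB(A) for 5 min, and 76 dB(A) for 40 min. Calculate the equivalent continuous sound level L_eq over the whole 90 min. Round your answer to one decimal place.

78.4 dB(A)

The energy average is taken in the linear domain: L_eq = 10·log₁₀[(Σ tᵢ·10^(Lᵢ/10))/T], T = 90 min.
Σ tᵢ·10^(Lᵢ/10) = 45·10^(80/10) + 5·10^(76/10) + 40·10^(76/10) = 6.291e+09.
L_eq = 10·log₁₀(6.291e+09/90) = 78.45 dB(A).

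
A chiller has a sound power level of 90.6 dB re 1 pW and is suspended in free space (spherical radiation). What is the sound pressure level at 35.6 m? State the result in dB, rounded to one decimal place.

48.6 dB

L_p = L_w − 10·log₁₀(4π·r²) with r = 35.6 m.
4π·r² = 1.593e+04 m², 10·log₁₀ of that is 42.021 dB.
L_p = 90.6 − 42.021 = 48.58 dB.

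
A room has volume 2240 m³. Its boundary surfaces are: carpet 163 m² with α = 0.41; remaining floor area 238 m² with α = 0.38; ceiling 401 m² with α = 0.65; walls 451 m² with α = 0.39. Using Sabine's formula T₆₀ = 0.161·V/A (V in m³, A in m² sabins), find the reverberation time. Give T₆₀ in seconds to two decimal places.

0.61 s

Total absorption A = 163·0.41 + 238·0.38 + 401·0.65 + 451·0.39 = 593.81 m² sabins.
T₆₀ = 0.161 × 2240 / 593.81 = 0.607 s.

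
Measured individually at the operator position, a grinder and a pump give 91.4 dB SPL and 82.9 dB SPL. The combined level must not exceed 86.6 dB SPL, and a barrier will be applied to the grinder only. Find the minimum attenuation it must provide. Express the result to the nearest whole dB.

7 dB

The untreated sources together contribute 10^(82.9/10) = 1.950e+08, i.e. 82.90 dB SPL.
To meet 86.6 dB SPL overall, the treated grinder may contribute at most 10^(86.6/10) − 1.950e+08 = 2.621e+08, i.e. 84.18 dB SPL.
So the grinder must be reduced from 91.4 to 84.18 dB SPL: IL = 7.22 dB.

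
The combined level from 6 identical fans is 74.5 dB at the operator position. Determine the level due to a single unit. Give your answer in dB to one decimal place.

6 equal contributions raise the level by 10·log₁₀ 6 = 7.782 dB, so each unit alone gives 74.5 − 7.782.

66.7 dB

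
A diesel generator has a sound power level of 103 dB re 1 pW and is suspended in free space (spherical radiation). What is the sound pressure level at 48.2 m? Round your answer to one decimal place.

58.3 dB

Free-field spherical radiation: L_p = L_w − 10·log₁₀(4π·r²), r = 48.2 m.
4π·r² = 2.919e+04 m², 10·log₁₀ of that is 44.653 dB.
L_p = 103 − 44.653 = 58.35 dB.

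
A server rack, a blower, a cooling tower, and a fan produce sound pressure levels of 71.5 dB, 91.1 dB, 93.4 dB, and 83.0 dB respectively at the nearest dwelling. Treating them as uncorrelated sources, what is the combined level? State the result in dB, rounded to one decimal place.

Incoherent sources combine by intensity addition: L_total = 10·log₁₀(Σ 10^(L_i/10)).
Σ 10^(L/10) = 10^(71.5/10) + 10^(91.1/10) + 10^(93.4/10) + 10^(83.0/10) = 3.690e+09.
L_total = 10·log₁₀(3.690e+09) = 95.67 dB.

95.7 dB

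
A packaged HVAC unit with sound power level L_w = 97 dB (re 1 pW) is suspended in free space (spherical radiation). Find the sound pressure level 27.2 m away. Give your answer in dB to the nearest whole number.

57 dB

L_p = L_w − 10·log₁₀(4π·r²) with r = 27.2 m.
4π·r² = 9297 m², 10·log₁₀ of that is 39.683 dB.
L_p = 97 − 39.683 = 57.32 dB.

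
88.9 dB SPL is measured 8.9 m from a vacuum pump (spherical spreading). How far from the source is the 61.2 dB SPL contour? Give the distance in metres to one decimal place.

216.0 m

Point-source spreading drops the level by 20·log₁₀(r₂/r₁); inverting, r₂/r₁ = 10^(ΔL/20).
r₂ = 8.9·10^((88.9−61.2)/20) = 8.9·10^(27.7/20) = 215.97 m.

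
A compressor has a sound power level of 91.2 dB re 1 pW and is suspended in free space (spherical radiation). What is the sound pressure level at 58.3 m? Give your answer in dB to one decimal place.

44.9 dB

The power spreads over a sphere of area 4π·r², so L_p = L_w − 10·log₁₀(4π·r²).
4π·r² = 4.271e+04 m², 10·log₁₀ of that is 46.305 dB.
L_p = 91.2 − 46.305 = 44.89 dB.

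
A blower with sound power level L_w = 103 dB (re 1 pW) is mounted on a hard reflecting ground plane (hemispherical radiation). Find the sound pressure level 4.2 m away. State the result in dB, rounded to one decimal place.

Free-field hemispherical radiation: L_p = L_w − 10·log₁₀(2π·r²), r = 4.2 m.
2π·r² = 110.8 m², 10·log₁₀ of that is 20.447 dB.
L_p = 103 − 20.447 = 82.55 dB.

82.6 dB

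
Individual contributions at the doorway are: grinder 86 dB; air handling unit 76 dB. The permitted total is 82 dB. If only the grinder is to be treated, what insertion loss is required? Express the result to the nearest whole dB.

Fixed contribution from the other source: Σ 10^(L/10) = 10^(76/10) = 3.981e+07 (76.00 dB).
To meet 82 dB overall, the treated grinder may contribute at most 10^(82/10) − 3.981e+07 = 1.187e+08, i.e. 80.74 dB.
So the grinder must be reduced from 86 to 80.74 dB: IL = 5.26 dB.

5 dB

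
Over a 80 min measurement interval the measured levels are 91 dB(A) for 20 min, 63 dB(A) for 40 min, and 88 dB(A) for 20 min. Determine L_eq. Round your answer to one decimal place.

L_eq = 10·log₁₀[(1/T)·Σ tᵢ·10^(Lᵢ/10)] with T = 80 min.
Σ tᵢ·10^(Lᵢ/10) = 20·10^(91/10) + 40·10^(63/10) + 20·10^(88/10) = 3.788e+10.
L_eq = 10·log₁₀(3.788e+10/80) = 86.75 dB(A).

86.8 dB(A)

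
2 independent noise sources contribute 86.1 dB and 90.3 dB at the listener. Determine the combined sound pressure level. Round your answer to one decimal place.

Incoherent sources combine by intensity addition: L_total = 10·log₁₀(Σ 10^(L_i/10)).
Σ 10^(L/10) = 10^(86.1/10) + 10^(90.3/10) = 1.479e+09.
L_total = 10·log₁₀(1.479e+09) = 91.70 dB.

91.7 dB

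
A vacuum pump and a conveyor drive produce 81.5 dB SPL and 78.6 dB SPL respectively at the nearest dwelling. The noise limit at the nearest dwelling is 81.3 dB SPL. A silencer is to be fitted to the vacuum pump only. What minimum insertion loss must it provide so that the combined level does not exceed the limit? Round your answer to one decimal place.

3.5 dB

The untreated sources together contribute 10^(78.6/10) = 7.244e+07, i.e. 78.60 dB SPL.
The limit corresponds to 10^(81.3/10) = 1.349e+08; subtracting the fixed part leaves 6.245e+07 for the vacuum pump, i.e. 77.96 dB SPL.
Required insertion loss = 81.5 − 77.96 = 3.54 dB.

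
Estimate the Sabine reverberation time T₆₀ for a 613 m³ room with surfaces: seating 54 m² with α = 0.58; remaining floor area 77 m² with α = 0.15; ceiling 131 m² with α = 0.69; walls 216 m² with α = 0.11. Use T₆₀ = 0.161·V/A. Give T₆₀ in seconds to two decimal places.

0.63 s

A = Σ Sᵢαᵢ = 54·0.58 + 77·0.15 + 131·0.69 + 216·0.11 = 157.02 m².
T₆₀ = 0.161 × 613 / 157.02 = 0.629 s.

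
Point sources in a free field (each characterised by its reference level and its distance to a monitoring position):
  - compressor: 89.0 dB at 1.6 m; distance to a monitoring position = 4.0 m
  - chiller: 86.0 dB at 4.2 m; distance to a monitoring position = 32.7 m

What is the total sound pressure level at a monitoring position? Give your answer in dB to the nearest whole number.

First find each source's level at the receiver (point-source: −20·log₁₀(r/r_ref)), then combine on an intensity basis.
compressor: 89.0 − 20·log₁₀(4.0/1.6) = 89.0 − 7.96 = 81.04 dB.
chiller: 86.0 − 20·log₁₀(32.7/4.2) = 86.0 − 17.83 = 68.17 dB.
Σ 10^(L/10) = 1.337e+08 → L_total = 10·log₁₀(1.337e+08) = 81.26 dB.

81 dB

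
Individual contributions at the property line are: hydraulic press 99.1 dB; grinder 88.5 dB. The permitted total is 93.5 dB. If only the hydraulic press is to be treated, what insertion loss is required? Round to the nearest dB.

7 dB

Everything except the hydraulic press sums to 10^(88.5/10) = 7.079e+08 in linear terms, 88.50 dB.
The limit corresponds to 10^(93.5/10) = 2.239e+09; subtracting the fixed part leaves 1.531e+09 for the hydraulic press, i.e. 91.85 dB.
So the hydraulic press must be reduced from 99.1 to 91.85 dB: IL = 7.25 dB.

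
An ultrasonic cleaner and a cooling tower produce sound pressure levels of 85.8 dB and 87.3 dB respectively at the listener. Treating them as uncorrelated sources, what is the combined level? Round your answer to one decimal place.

89.6 dB

Incoherent sources combine by intensity addition: L_total = 10·log₁₀(Σ 10^(L_i/10)).
Σ 10^(L/10) = 10^(85.8/10) + 10^(87.3/10) = 9.172e+08.
L_total = 10·log₁₀(9.172e+08) = 89.62 dB.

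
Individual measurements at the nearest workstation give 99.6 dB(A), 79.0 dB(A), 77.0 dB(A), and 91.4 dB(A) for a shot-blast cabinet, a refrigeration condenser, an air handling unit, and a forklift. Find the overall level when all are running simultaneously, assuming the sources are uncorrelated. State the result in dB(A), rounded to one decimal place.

Incoherent sources combine by intensity addition: L_total = 10·log₁₀(Σ 10^(L_i/10)).
Σ 10^(L/10) = 10^(99.6/10) + 10^(79.0/10) + 10^(77.0/10) + 10^(91.4/10) = 1.063e+10.
L_total = 10·log₁₀(1.063e+10) = 100.27 dB(A).

100.3 dB(A)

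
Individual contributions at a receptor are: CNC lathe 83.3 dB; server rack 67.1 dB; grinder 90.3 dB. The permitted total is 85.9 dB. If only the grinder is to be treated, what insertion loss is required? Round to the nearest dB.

Fixed contribution from the other sources: Σ 10^(L/10) = 10^(83.3/10) + 10^(67.1/10) = 2.189e+08 (83.40 dB).
To meet 85.9 dB overall, the treated grinder may contribute at most 10^(85.9/10) − 2.189e+08 = 1.701e+08, i.e. 82.31 dB.
So the grinder must be reduced from 90.3 to 82.31 dB: IL = 7.99 dB.

8 dB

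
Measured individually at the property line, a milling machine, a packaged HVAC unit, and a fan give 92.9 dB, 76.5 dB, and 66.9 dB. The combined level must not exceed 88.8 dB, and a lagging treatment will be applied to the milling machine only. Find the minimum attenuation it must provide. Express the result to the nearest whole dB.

The untreated sources together contribute 10^(76.5/10) + 10^(66.9/10) = 4.957e+07, i.e. 76.95 dB.
The limit corresponds to 10^(88.8/10) = 7.586e+08; subtracting the fixed part leaves 7.090e+08 for the milling machine, i.e. 88.51 dB.
Required insertion loss = 92.9 − 88.51 = 4.39 dB.

4 dB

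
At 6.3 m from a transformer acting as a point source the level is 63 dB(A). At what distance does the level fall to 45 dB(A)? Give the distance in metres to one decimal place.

50.0 m

Point-source spreading drops the level by 20·log₁₀(r₂/r₁); inverting, r₂/r₁ = 10^(ΔL/20).
r₂ = 6.3·10^((63−45)/20) = 6.3·10^(18.0/20) = 50.04 m.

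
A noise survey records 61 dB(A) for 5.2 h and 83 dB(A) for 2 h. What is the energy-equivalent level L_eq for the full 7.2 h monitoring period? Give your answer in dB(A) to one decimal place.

77.5 dB(A)

The energy average is taken in the linear domain: L_eq = 10·log₁₀[(Σ tᵢ·10^(Lᵢ/10))/T], T = 7.2 h.
Σ tᵢ·10^(Lᵢ/10) = 5.2·10^(61/10) + 2·10^(83/10) = 4.056e+08.
L_eq = 10·log₁₀(4.056e+08/7.2) = 77.51 dB(A).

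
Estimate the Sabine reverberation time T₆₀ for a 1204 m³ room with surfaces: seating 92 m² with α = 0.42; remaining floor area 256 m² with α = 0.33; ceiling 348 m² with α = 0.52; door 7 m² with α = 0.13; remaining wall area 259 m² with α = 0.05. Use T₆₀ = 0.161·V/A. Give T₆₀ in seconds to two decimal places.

A = Σ Sᵢαᵢ = 92·0.42 + 256·0.33 + 348·0.52 + 7·0.13 + 259·0.05 = 317.94 m².
T₆₀ = 0.161·V/A = 0.161·1204/317.94 = 0.610 s.

0.61 s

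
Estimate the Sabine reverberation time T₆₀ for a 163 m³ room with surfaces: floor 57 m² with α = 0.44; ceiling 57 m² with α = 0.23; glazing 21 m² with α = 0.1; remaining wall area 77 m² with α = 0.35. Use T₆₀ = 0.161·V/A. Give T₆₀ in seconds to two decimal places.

0.39 s

Summing Sᵢαᵢ: 57·0.44 + 57·0.23 + 21·0.1 + 77·0.35 = 67.24 m².
T₆₀ = 0.161·V/A = 0.161·163/67.24 = 0.390 s.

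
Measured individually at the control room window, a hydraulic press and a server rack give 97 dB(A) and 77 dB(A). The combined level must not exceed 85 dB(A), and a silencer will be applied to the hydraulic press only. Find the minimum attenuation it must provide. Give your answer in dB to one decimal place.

12.7 dB

Everything except the hydraulic press sums to 10^(77/10) = 5.012e+07 in linear terms, 77.00 dB(A).
To meet 85 dB(A) overall, the treated hydraulic press may contribute at most 10^(85/10) − 5.012e+07 = 2.661e+08, i.e. 84.25 dB(A).
So the hydraulic press must be reduced from 97 to 84.25 dB(A): IL = 12.75 dB.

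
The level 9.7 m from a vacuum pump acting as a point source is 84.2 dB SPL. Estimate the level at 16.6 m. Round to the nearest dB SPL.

80 dB SPL

For a point source, L₂ = L₁ − 20·log₁₀(r₂/r₁).
L₂ = 84.2 − 20·log₁₀(16.6/9.7) = 84.2 − 4.667 = 79.53 dB SPL.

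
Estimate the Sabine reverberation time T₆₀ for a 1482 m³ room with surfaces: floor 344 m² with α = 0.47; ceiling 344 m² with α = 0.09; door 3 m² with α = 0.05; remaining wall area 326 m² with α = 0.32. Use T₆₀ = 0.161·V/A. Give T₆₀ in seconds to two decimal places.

0.80 s

Summing Sᵢαᵢ: 344·0.47 + 344·0.09 + 3·0.05 + 326·0.32 = 297.11 m².
T₆₀ = 0.161 × 1482 / 297.11 = 0.803 s.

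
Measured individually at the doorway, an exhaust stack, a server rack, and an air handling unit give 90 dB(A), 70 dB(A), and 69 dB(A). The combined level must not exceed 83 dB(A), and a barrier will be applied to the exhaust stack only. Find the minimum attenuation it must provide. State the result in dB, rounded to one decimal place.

The untreated sources together contribute 10^(70/10) + 10^(69/10) = 1.794e+07, i.e. 72.54 dB(A).
To meet 83 dB(A) overall, the treated exhaust stack may contribute at most 10^(83/10) − 1.794e+07 = 1.816e+08, i.e. 82.59 dB(A).
So the exhaust stack must be reduced from 90 to 82.59 dB(A): IL = 7.41 dB.

7.4 dB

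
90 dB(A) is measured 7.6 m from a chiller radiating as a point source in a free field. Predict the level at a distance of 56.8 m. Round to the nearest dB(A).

Point-source attenuation: ΔL = 20·log₁₀(r₂/r₁) = 20·log₁₀(56.8/7.6) = 17.471 dB.
L₂ = 90 − 20·log₁₀(56.8/7.6) = 90 − 17.471 = 72.53 dB(A).

73 dB(A)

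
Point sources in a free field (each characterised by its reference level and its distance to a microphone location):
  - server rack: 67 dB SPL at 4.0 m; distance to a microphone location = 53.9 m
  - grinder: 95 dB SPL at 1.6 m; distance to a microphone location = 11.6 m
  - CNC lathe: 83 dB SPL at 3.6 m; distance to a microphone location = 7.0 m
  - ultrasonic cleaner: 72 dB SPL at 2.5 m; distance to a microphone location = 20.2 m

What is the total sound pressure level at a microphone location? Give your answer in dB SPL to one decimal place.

80.5 dB SPL

Propagate each source to the receiver with L = L_ref − 20·log₁₀(r/r_ref), then add intensities.
server rack: 67 − 20·log₁₀(53.9/4.0) = 67 − 22.59 = 44.41 dB SPL.
grinder: 95 − 20·log₁₀(11.6/1.6) = 95 − 17.21 = 77.79 dB SPL.
CNC lathe: 83 − 20·log₁₀(7.0/3.6) = 83 − 5.78 = 77.22 dB SPL.
ultrasonic cleaner: 72 − 20·log₁₀(20.2/2.5) = 72 − 18.15 = 53.85 dB SPL.
Σ 10^(L/10) = 1.132e+08 → L_total = 10·log₁₀(1.132e+08) = 80.54 dB SPL.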